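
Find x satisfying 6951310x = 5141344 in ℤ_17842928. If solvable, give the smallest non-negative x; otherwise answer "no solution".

6582536

First find gcd(6951310, 17842928):
17842928 = 2·6951310 + 3940308
6951310 = 1·3940308 + 3011002
3940308 = 1·3011002 + 929306
3011002 = 3·929306 + 223084
929306 = 4·223084 + 36970
223084 = 6·36970 + 1264
36970 = 29·1264 + 314
1264 = 4·314 + 8
314 = 39·8 + 2
8 = 4·2 + 0
gcd = 2 and 2 | 5141344, so solutions exist. Divide through by 2: 3475655x ≡ 2570672 (mod 8921464).
Now find 3475655⁻¹ mod 8921464:
8921464 = 2×3475655 + 1970154
3475655 = 1×1970154 + 1505501
1970154 = 1×1505501 + 464653
1505501 = 3×464653 + 111542
464653 = 4×111542 + 18485
111542 = 6×18485 + 632
18485 = 29×632 + 157
632 = 4×157 + 4
157 = 39×4 + 1
4 = 4×1 + 0
Back-substitute:
1 = 157 − 39·4
1 = −39·632 + 157·157
1 = 157·18485 − 4592·632
1 = −4592·111542 + 27709·18485
1 = 27709·464653 − 115428·111542
1 = −115428·1505501 + 373993·464653
1 = 373993·1970154 − 489421·1505501
1 = −489421·3475655 + 863414·1970154
1 = 863414·8921464 − 2216249·3475655
So 3475655·(-2216249) ≡ 1 (mod 8921464), i.e. 3475655⁻¹ ≡ 6705215.
Then x ≡ 6705215·2570672 ≡ 6582536 (mod 8921464); the smallest non-negative solution is x = 6582536.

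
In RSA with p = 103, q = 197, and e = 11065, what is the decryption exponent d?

φ(n) = (p−1)(q−1) = 102·196 = 19992.
Need d with 11065·d ≡ 1 (mod 19992). Apply the extended Euclidean algorithm:
19992 = 1*11065 + 8927
11065 = 1*8927 + 2138
8927 = 4*2138 + 375
2138 = 5*375 + 263
375 = 1*263 + 112
263 = 2*112 + 39
112 = 2*39 + 34
39 = 1*34 + 5
34 = 6*5 + 4
5 = 1*4 + 1
4 = 4*1 + 0
Back-substitute:
1 = 5 − 4
1 = −34 + 7·5
1 = 7·39 − 8·34
1 = −8·112 + 23·39
1 = 23·263 − 54·112
1 = −54·375 + 77·263
1 = 77·2138 − 439·375
1 = −439·8927 + 1833·2138
1 = 1833·11065 − 2272·8927
1 = −2272·19992 + 4105·11065
So 11065·4105 ≡ 1 (mod 19992), hence d = 4105.

4105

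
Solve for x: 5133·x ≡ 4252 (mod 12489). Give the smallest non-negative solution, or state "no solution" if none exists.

gcd(5133, 12489):
12489 = 2·5133 + 2223
5133 = 2·2223 + 687
2223 = 3·687 + 162
687 = 4·162 + 39
162 = 4·39 + 6
39 = 6·6 + 3
6 = 2·3 + 0
gcd = 3, but 3 ∤ 4252, so the congruence has no solution.

no solution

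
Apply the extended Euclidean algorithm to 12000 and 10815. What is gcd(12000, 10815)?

Euclidean algorithm:
12000 = 1·10815 + 1185
10815 = 9·1185 + 150
1185 = 7·150 + 135
150 = 1·135 + 15
135 = 9·15 + 0
gcd(12000, 10815) = 15.
Working backward:
15 = 150 − 135
15 = −1185 + 8·150
15 = 8·10815 − 73·1185
15 = −73·12000 + 81·10815
So 15 = (-73)·12000 + (81)·10815.

15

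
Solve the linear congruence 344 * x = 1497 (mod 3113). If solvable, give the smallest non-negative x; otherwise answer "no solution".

1588

First find gcd(344, 3113):
3113 = 9·344 + 17
344 = 20·17 + 4
17 = 4·4 + 1
4 = 4·1 + 0
gcd = 1, so a unique solution mod 3113 exists.
Back-substitute for the Bézout coefficients:
1 = 17 − 4·4
1 = −4·344 + 81·17
1 = 81·3113 − 733·344
So 344·(-733) ≡ 1 (mod 3113), giving 344⁻¹ ≡ 2380.
x ≡ 344⁻¹·1497 ≡ 2380·1497 ≡ 1588 (mod 3113).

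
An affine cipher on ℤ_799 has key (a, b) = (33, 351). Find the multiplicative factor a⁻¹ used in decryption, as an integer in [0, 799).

Run Euclid on (799, 33):
799 = 24·33 + 7
33 = 4·7 + 5
7 = 1·5 + 2
5 = 2·2 + 1
2 = 2·1 + 0
gcd = 1, so the inverse exists. Back-substitute:
1 = 5 − 2·2
1 = −2·7 + 3·5
1 = 3·33 − 14·7
1 = −14·799 + 339·33
So 33·339 ≡ 1 (mod 799).

339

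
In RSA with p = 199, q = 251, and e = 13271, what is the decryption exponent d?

28631

φ(n) = (p−1)(q−1) = 198·250 = 49500.
Need d with 13271·d ≡ 1 (mod 49500). Apply the extended Euclidean algorithm:
49500 = 3×13271 + 9687
13271 = 1×9687 + 3584
9687 = 2×3584 + 2519
3584 = 1×2519 + 1065
2519 = 2×1065 + 389
1065 = 2×389 + 287
389 = 1×287 + 102
287 = 2×102 + 83
102 = 1×83 + 19
83 = 4×19 + 7
19 = 2×7 + 5
7 = 1×5 + 2
5 = 2×2 + 1
2 = 2×1 + 0
Back-substitute:
1 = 5 − 2·2
1 = −2·7 + 3·5
1 = 3·19 − 8·7
1 = −8·83 + 35·19
1 = 35·102 − 43·83
1 = −43·287 + 121·102
1 = 121·389 − 164·287
1 = −164·1065 + 449·389
1 = 449·2519 − 1062·1065
1 = −1062·3584 + 1511·2519
1 = 1511·9687 − 4084·3584
1 = −4084·13271 + 5595·9687
1 = 5595·49500 − 20869·13271
So 13271·(-20869) ≡ 1 (mod 49500), hence d ≡ -20869 ≡ 28631 (mod 49500).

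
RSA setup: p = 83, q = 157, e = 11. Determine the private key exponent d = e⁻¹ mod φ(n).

1163

φ(n) = (p−1)(q−1) = 82·156 = 12792.
Need d with 11·d ≡ 1 (mod 12792). Apply the extended Euclidean algorithm:
12792 = 1162*11 + 10
11 = 1*10 + 1
10 = 10*1 + 0
Back-substitute:
1 = 11 − 10
1 = −12792 + 1163·11
So 11·1163 ≡ 1 (mod 12792), hence d = 1163.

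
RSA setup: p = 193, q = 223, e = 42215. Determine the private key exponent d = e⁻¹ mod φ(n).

34391

φ(n) = (p−1)(q−1) = 192·222 = 42624.
Need d with 42215·d ≡ 1 (mod 42624). Apply the extended Euclidean algorithm:
42624 = 1*42215 + 409
42215 = 103*409 + 88
409 = 4*88 + 57
88 = 1*57 + 31
57 = 1*31 + 26
31 = 1*26 + 5
26 = 5*5 + 1
5 = 5*1 + 0
Back-substitute:
1 = 26 − 5·5
1 = −5·31 + 6·26
1 = 6·57 − 11·31
1 = −11·88 + 17·57
1 = 17·409 − 79·88
1 = −79·42215 + 8154·409
1 = 8154·42624 − 8233·42215
So 42215·(-8233) ≡ 1 (mod 42624), hence d ≡ -8233 ≡ 34391 (mod 42624).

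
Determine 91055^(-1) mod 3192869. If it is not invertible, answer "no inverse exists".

2453202

gcd(3192869, 91055) by repeated division:
3192869 = 35×91055 + 5944
91055 = 15×5944 + 1895
5944 = 3×1895 + 259
1895 = 7×259 + 82
259 = 3×82 + 13
82 = 6×13 + 4
13 = 3×4 + 1
4 = 4×1 + 0
gcd = 1, so the inverse exists. Back-substitute:
1 = 13 − 3·4
1 = −3·82 + 19·13
1 = 19·259 − 60·82
1 = −60·1895 + 439·259
1 = 439·5944 − 1377·1895
1 = −1377·91055 + 21094·5944
1 = 21094·3192869 − 739667·91055
So 91055·(-739667) ≡ 1 (mod 3192869), and -739667 ≡ 2453202 (mod 3192869).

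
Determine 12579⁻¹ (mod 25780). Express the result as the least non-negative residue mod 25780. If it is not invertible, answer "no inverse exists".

7419

Apply the Euclidean algorithm to 25780 and 12579:
25780 = 2×12579 + 622
12579 = 20×622 + 139
622 = 4×139 + 66
139 = 2×66 + 7
66 = 9×7 + 3
7 = 2×3 + 1
3 = 3×1 + 0
gcd = 1, so the inverse exists. Back-substitute:
1 = 7 − 2·3
1 = −2·66 + 19·7
1 = 19·139 − 40·66
1 = −40·622 + 179·139
1 = 179·12579 − 3620·622
1 = −3620·25780 + 7419·12579
So 12579·7419 ≡ 1 (mod 25780).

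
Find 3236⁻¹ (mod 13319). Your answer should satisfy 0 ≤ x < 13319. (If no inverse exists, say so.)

4120

Run Euclid on (13319, 3236):
13319 = 4×3236 + 375
3236 = 8×375 + 236
375 = 1×236 + 139
236 = 1×139 + 97
139 = 1×97 + 42
97 = 2×42 + 13
42 = 3×13 + 3
13 = 4×3 + 1
3 = 3×1 + 0
The gcd is 1. Working backward:
1 = 13 − 4·3
1 = −4·42 + 13·13
1 = 13·97 − 30·42
1 = −30·139 + 43·97
1 = 43·236 − 73·139
1 = −73·375 + 116·236
1 = 116·3236 − 1001·375
1 = −1001·13319 + 4120·3236
So 3236·4120 ≡ 1 (mod 13319).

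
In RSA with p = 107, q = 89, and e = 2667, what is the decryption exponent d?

8611

φ(n) = (p−1)(q−1) = 106·88 = 9328.
Need d with 2667·d ≡ 1 (mod 9328). Apply the extended Euclidean algorithm:
9328 = 3*2667 + 1327
2667 = 2*1327 + 13
1327 = 102*13 + 1
13 = 13*1 + 0
Back-substitute:
1 = 1327 − 102·13
1 = −102·2667 + 205·1327
1 = 205·9328 − 717·2667
So 2667·(-717) ≡ 1 (mod 9328), hence d ≡ -717 ≡ 8611 (mod 9328).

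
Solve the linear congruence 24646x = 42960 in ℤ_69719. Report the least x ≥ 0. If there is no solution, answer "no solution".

First find gcd(24646, 69719):
69719 = 2×24646 + 20427
24646 = 1×20427 + 4219
20427 = 4×4219 + 3551
4219 = 1×3551 + 668
3551 = 5×668 + 211
668 = 3×211 + 35
211 = 6×35 + 1
35 = 35×1 + 0
gcd = 1, so a unique solution mod 69719 exists.
Back-substitute for the Bézout coefficients:
1 = 211 − 6·35
1 = −6·668 + 19·211
1 = 19·3551 − 101·668
1 = −101·4219 + 120·3551
1 = 120·20427 − 581·4219
1 = −581·24646 + 701·20427
1 = 701·69719 − 1983·24646
So 24646·(-1983) ≡ 1 (mod 69719), giving 24646⁻¹ ≡ 67736.
x ≡ 24646⁻¹·42960 ≡ 67736·42960 ≡ 6938 (mod 69719).

6938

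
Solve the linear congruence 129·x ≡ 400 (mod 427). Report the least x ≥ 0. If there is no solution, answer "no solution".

First find gcd(129, 427):
427 = 3×129 + 40
129 = 3×40 + 9
40 = 4×9 + 4
9 = 2×4 + 1
4 = 4×1 + 0
gcd = 1, so a unique solution mod 427 exists.
Back-substitute for the Bézout coefficients:
1 = 9 − 2·4
1 = −2·40 + 9·9
1 = 9·129 − 29·40
1 = −29·427 + 96·129
So 129·(96) ≡ 1 (mod 427), giving 129⁻¹ ≡ 96.
x ≡ 129⁻¹·400 ≡ 96·400 ≡ 397 (mod 427).

397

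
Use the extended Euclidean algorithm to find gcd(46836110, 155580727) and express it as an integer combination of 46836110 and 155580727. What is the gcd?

Euclidean algorithm:
155580727 = 3*46836110 + 15072397
46836110 = 3*15072397 + 1618919
15072397 = 9*1618919 + 502126
1618919 = 3*502126 + 112541
502126 = 4*112541 + 51962
112541 = 2*51962 + 8617
51962 = 6*8617 + 260
8617 = 33*260 + 37
260 = 7*37 + 1
37 = 37*1 + 0
gcd(46836110, 155580727) = 1.
Back-substituting:
1 = 260 − 7·37
1 = −7·8617 + 232·260
1 = 232·51962 − 1399·8617
1 = −1399·112541 + 3030·51962
1 = 3030·502126 − 13519·112541
1 = −13519·1618919 + 43587·502126
1 = 43587·15072397 − 405802·1618919
1 = −405802·46836110 + 1260993·15072397
1 = 1260993·155580727 − 4188781·46836110
So 1 = (1260993)·155580727 + (-4188781)·46836110.

1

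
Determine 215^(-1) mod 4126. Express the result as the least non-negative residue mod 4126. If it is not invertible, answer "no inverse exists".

Apply the Euclidean algorithm to 4126 and 215:
4126 = 19·215 + 41
215 = 5·41 + 10
41 = 4·10 + 1
10 = 10·1 + 0
The gcd is 1. Working backward:
1 = 41 − 4·10
1 = −4·215 + 21·41
1 = 21·4126 − 403·215
Thus 215·(-403) ≡ 1 (mod 4126); reducing, -403 mod 4126 = 3723.

3723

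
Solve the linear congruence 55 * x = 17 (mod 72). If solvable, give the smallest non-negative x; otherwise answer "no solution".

First find gcd(55, 72):
72 = 1*55 + 17
55 = 3*17 + 4
17 = 4*4 + 1
4 = 4*1 + 0
gcd = 1, so a unique solution mod 72 exists.
Back-substitute for the Bézout coefficients:
1 = 17 − 4·4
1 = −4·55 + 13·17
1 = 13·72 − 17·55
So 55·(-17) ≡ 1 (mod 72), giving 55⁻¹ ≡ 55.
x ≡ 55⁻¹·17 ≡ 55·17 ≡ 71 (mod 72).

71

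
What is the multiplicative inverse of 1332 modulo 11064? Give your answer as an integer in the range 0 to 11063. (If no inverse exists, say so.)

no inverse exists

Euclidean algorithm on 11064, 1332:
11064 = 8·1332 + 408
1332 = 3·408 + 108
408 = 3·108 + 84
108 = 1·84 + 24
84 = 3·24 + 12
24 = 2·12 + 0
gcd(1332, 11064) = 12 ≠ 1, so 1332 has no multiplicative inverse modulo 11064.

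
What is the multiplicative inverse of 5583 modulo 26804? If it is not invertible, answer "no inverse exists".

2871

Extended Euclidean algorithm:
26804 = 4*5583 + 4472
5583 = 1*4472 + 1111
4472 = 4*1111 + 28
1111 = 39*28 + 19
28 = 1*19 + 9
19 = 2*9 + 1
9 = 9*1 + 0
gcd = 1, so the inverse exists. Back-substitute:
1 = 19 − 2·9
1 = −2·28 + 3·19
1 = 3·1111 − 119·28
1 = −119·4472 + 479·1111
1 = 479·5583 − 598·4472
1 = −598·26804 + 2871·5583
So 5583·2871 ≡ 1 (mod 26804).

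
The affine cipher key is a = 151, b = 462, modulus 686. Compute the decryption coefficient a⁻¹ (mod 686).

527

Apply the Euclidean algorithm to 686 and 151:
686 = 4·151 + 82
151 = 1·82 + 69
82 = 1·69 + 13
69 = 5·13 + 4
13 = 3·4 + 1
4 = 4·1 + 0
gcd = 1, so the inverse exists. Back-substitute:
1 = 13 − 3·4
1 = −3·69 + 16·13
1 = 16·82 − 19·69
1 = −19·151 + 35·82
1 = 35·686 − 159·151
Thus 151·(-159) ≡ 1 (mod 686); reducing, -159 mod 686 = 527.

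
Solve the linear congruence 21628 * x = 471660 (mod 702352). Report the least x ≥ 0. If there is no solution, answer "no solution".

104881

First find gcd(21628, 702352):
702352 = 32·21628 + 10256
21628 = 2·10256 + 1116
10256 = 9·1116 + 212
1116 = 5·212 + 56
212 = 3·56 + 44
56 = 1·44 + 12
44 = 3·12 + 8
12 = 1·8 + 4
8 = 2·4 + 0
gcd = 4 and 4 | 471660, so solutions exist. Divide through by 4: 5407x ≡ 117915 (mod 175588).
Now find 5407⁻¹ mod 175588:
175588 = 32·5407 + 2564
5407 = 2·2564 + 279
2564 = 9·279 + 53
279 = 5·53 + 14
53 = 3·14 + 11
14 = 1·11 + 3
11 = 3·3 + 2
3 = 1·2 + 1
2 = 2·1 + 0
Back-substitute:
1 = 3 − 2
1 = −11 + 4·3
1 = 4·14 − 5·11
1 = −5·53 + 19·14
1 = 19·279 − 100·53
1 = −100·2564 + 919·279
1 = 919·5407 − 1938·2564
1 = −1938·175588 + 62935·5407
So 5407⁻¹ ≡ 62935 (mod 175588).
Then x ≡ 62935·117915 ≡ 104881 (mod 175588); the smallest non-negative solution is x = 104881.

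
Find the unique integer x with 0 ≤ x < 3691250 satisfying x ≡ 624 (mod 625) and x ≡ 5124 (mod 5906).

Write x = 624 + 625·k. Then 625·k ≡ 5124 − 624 ≡ 4500 (mod 5906).
Need 625⁻¹ mod 5906. Extended Euclid on (5906, 625):
5906 = 9·625 + 281
625 = 2·281 + 63
281 = 4·63 + 29
63 = 2·29 + 5
29 = 5·5 + 4
5 = 1·4 + 1
4 = 4·1 + 0
Back-substitute:
1 = 5 − 4
1 = −29 + 6·5
1 = 6·63 − 13·29
1 = −13·281 + 58·63
1 = 58·625 − 129·281
1 = −129·5906 + 1219·625
625⁻¹ ≡ 1219 (mod 5906), so k ≡ 1219·4500 ≡ 4732 (mod 5906).
x = 624 + 625·4732 = 2958124.

2958124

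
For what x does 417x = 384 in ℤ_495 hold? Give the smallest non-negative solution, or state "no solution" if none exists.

122

First find gcd(417, 495):
495 = 1*417 + 78
417 = 5*78 + 27
78 = 2*27 + 24
27 = 1*24 + 3
24 = 8*3 + 0
gcd = 3 and 3 | 384, so solutions exist. Divide through by 3: 139x ≡ 128 (mod 165).
Now find 139⁻¹ mod 165:
165 = 1×139 + 26
139 = 5×26 + 9
26 = 2×9 + 8
9 = 1×8 + 1
8 = 8×1 + 0
Back-substitute:
1 = 9 − 8
1 = −26 + 3·9
1 = 3·139 − 16·26
1 = −16·165 + 19·139
So 139⁻¹ ≡ 19 (mod 165).
Then x ≡ 19·128 ≡ 122 (mod 165); the smallest non-negative solution is x = 122.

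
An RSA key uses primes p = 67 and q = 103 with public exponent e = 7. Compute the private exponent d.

3847

φ(n) = (p−1)(q−1) = 66·102 = 6732.
Need d with 7·d ≡ 1 (mod 6732). Apply the extended Euclidean algorithm:
6732 = 961*7 + 5
7 = 1*5 + 2
5 = 2*2 + 1
2 = 2*1 + 0
Back-substitute:
1 = 5 − 2·2
1 = −2·7 + 3·5
1 = 3·6732 − 2885·7
So 7·(-2885) ≡ 1 (mod 6732), hence d ≡ -2885 ≡ 3847 (mod 6732).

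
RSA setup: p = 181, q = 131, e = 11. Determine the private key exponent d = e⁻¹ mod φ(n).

14891

φ(n) = (p−1)(q−1) = 180·130 = 23400.
Need d with 11·d ≡ 1 (mod 23400). Apply the extended Euclidean algorithm:
23400 = 2127×11 + 3
11 = 3×3 + 2
3 = 1×2 + 1
2 = 2×1 + 0
Back-substitute:
1 = 3 − 2
1 = −11 + 4·3
1 = 4·23400 − 8509·11
So 11·(-8509) ≡ 1 (mod 23400), hence d ≡ -8509 ≡ 14891 (mod 23400).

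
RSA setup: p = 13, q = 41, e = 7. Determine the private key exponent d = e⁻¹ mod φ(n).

φ(n) = (p−1)(q−1) = 12·40 = 480.
Need d with 7·d ≡ 1 (mod 480). Apply the extended Euclidean algorithm:
480 = 68×7 + 4
7 = 1×4 + 3
4 = 1×3 + 1
3 = 3×1 + 0
Back-substitute:
1 = 4 − 3
1 = −7 + 2·4
1 = 2·480 − 137·7
So 7·(-137) ≡ 1 (mod 480), hence d ≡ -137 ≡ 343 (mod 480).

343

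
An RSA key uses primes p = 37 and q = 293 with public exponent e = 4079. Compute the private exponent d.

1103

φ(n) = (p−1)(q−1) = 36·292 = 10512.
Need d with 4079·d ≡ 1 (mod 10512). Apply the extended Euclidean algorithm:
10512 = 2·4079 + 2354
4079 = 1·2354 + 1725
2354 = 1·1725 + 629
1725 = 2·629 + 467
629 = 1·467 + 162
467 = 2·162 + 143
162 = 1·143 + 19
143 = 7·19 + 10
19 = 1·10 + 9
10 = 1·9 + 1
9 = 9·1 + 0
Back-substitute:
1 = 10 − 9
1 = −19 + 2·10
1 = 2·143 − 15·19
1 = −15·162 + 17·143
1 = 17·467 − 49·162
1 = −49·629 + 66·467
1 = 66·1725 − 181·629
1 = −181·2354 + 247·1725
1 = 247·4079 − 428·2354
1 = −428·10512 + 1103·4079
So 4079·1103 ≡ 1 (mod 10512), hence d = 1103.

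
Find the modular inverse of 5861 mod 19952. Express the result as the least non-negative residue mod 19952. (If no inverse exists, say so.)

Extended Euclidean algorithm:
19952 = 3*5861 + 2369
5861 = 2*2369 + 1123
2369 = 2*1123 + 123
1123 = 9*123 + 16
123 = 7*16 + 11
16 = 1*11 + 5
11 = 2*5 + 1
5 = 5*1 + 0
gcd = 1, so the inverse exists. Back-substitute:
1 = 11 − 2·5
1 = −2·16 + 3·11
1 = 3·123 − 23·16
1 = −23·1123 + 210·123
1 = 210·2369 − 443·1123
1 = −443·5861 + 1096·2369
1 = 1096·19952 − 3731·5861
Thus 5861·(-3731) ≡ 1 (mod 19952); reducing, -3731 mod 19952 = 16221.

16221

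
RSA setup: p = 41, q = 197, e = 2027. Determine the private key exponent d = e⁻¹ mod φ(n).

φ(n) = (p−1)(q−1) = 40·196 = 7840.
Need d with 2027·d ≡ 1 (mod 7840). Apply the extended Euclidean algorithm:
7840 = 3×2027 + 1759
2027 = 1×1759 + 268
1759 = 6×268 + 151
268 = 1×151 + 117
151 = 1×117 + 34
117 = 3×34 + 15
34 = 2×15 + 4
15 = 3×4 + 3
4 = 1×3 + 1
3 = 3×1 + 0
Back-substitute:
1 = 4 − 3
1 = −15 + 4·4
1 = 4·34 − 9·15
1 = −9·117 + 31·34
1 = 31·151 − 40·117
1 = −40·268 + 71·151
1 = 71·1759 − 466·268
1 = −466·2027 + 537·1759
1 = 537·7840 − 2077·2027
So 2027·(-2077) ≡ 1 (mod 7840), hence d ≡ -2077 ≡ 5763 (mod 7840).

5763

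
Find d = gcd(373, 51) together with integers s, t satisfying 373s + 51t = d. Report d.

1

Apply Euclid's algorithm to 373 and 51:
373 = 7·51 + 16
51 = 3·16 + 3
16 = 5·3 + 1
3 = 3·1 + 0
gcd(373, 51) = 1.
Working backward:
1 = 16 − 5·3
1 = −5·51 + 16·16
1 = 16·373 − 117·51
So 1 = (16)·373 + (-117)·51.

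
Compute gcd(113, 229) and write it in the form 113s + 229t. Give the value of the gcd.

Euclidean algorithm:
229 = 2·113 + 3
113 = 37·3 + 2
3 = 1·2 + 1
2 = 2·1 + 0
gcd(113, 229) = 1.
Express as a combination:
1 = 3 − 2
1 = −113 + 38·3
1 = 38·229 − 77·113
So 1 = (38)·229 + (-77)·113.

1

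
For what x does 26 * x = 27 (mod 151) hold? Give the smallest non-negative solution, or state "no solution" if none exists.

First find gcd(26, 151):
151 = 5×26 + 21
26 = 1×21 + 5
21 = 4×5 + 1
5 = 5×1 + 0
gcd = 1, so a unique solution mod 151 exists.
Back-substitute for the Bézout coefficients:
1 = 21 − 4·5
1 = −4·26 + 5·21
1 = 5·151 − 29·26
So 26·(-29) ≡ 1 (mod 151), giving 26⁻¹ ≡ 122.
x ≡ 26⁻¹·27 ≡ 122·27 ≡ 123 (mod 151).

123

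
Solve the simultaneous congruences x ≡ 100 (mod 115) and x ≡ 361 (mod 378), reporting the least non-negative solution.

Write x = 100 + 115·k. Then 115·k ≡ 361 − 100 ≡ 261 (mod 378).
Need 115⁻¹ mod 378. Extended Euclid on (378, 115):
378 = 3*115 + 33
115 = 3*33 + 16
33 = 2*16 + 1
16 = 16*1 + 0
Back-substitute:
1 = 33 − 2·16
1 = −2·115 + 7·33
1 = 7·378 − 23·115
115⁻¹ ≡ 355 (mod 378), so k ≡ 355·261 ≡ 45 (mod 378).
x = 100 + 115·45 = 5275.

5275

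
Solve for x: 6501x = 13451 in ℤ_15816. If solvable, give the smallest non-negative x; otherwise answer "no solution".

no solution

gcd(6501, 15816):
15816 = 2·6501 + 2814
6501 = 2·2814 + 873
2814 = 3·873 + 195
873 = 4·195 + 93
195 = 2·93 + 9
93 = 10·9 + 3
9 = 3·3 + 0
gcd = 3, but 3 ∤ 13451, so the congruence has no solution.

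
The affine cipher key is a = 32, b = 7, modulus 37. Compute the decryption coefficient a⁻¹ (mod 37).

22

gcd(37, 32) by repeated division:
37 = 1·32 + 5
32 = 6·5 + 2
5 = 2·2 + 1
2 = 2·1 + 0
Since gcd(32, 37) = 1, back-substitute to write 1 as a combination:
1 = 5 − 2·2
1 = −2·32 + 13·5
1 = 13·37 − 15·32
Hence 32⁻¹ ≡ -15 ≡ 22 (mod 37).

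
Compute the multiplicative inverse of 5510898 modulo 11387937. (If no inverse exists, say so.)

no inverse exists

Compute gcd(5510898, 11387937):
11387937 = 2*5510898 + 366141
5510898 = 15*366141 + 18783
366141 = 19*18783 + 9264
18783 = 2*9264 + 255
9264 = 36*255 + 84
255 = 3*84 + 3
84 = 28*3 + 0
gcd(5510898, 11387937) = 3 ≠ 1, so 5510898 has no multiplicative inverse modulo 11387937.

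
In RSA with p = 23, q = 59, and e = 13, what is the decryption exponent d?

589

φ(n) = (p−1)(q−1) = 22·58 = 1276.
Need d with 13·d ≡ 1 (mod 1276). Apply the extended Euclidean algorithm:
1276 = 98·13 + 2
13 = 6·2 + 1
2 = 2·1 + 0
Back-substitute:
1 = 13 − 6·2
1 = −6·1276 + 589·13
So 13·589 ≡ 1 (mod 1276), hence d = 589.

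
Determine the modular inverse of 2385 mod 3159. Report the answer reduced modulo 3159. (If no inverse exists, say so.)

no inverse exists

Compute gcd(2385, 3159):
3159 = 1*2385 + 774
2385 = 3*774 + 63
774 = 12*63 + 18
63 = 3*18 + 9
18 = 2*9 + 0
gcd(2385, 3159) = 9 ≠ 1, so 2385 has no multiplicative inverse modulo 3159.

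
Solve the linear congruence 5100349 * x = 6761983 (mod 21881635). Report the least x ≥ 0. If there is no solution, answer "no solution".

3644297

First find gcd(5100349, 21881635):
21881635 = 4·5100349 + 1480239
5100349 = 3·1480239 + 659632
1480239 = 2·659632 + 160975
659632 = 4·160975 + 15732
160975 = 10·15732 + 3655
15732 = 4·3655 + 1112
3655 = 3·1112 + 319
1112 = 3·319 + 155
319 = 2·155 + 9
155 = 17·9 + 2
9 = 4·2 + 1
2 = 2·1 + 0
gcd = 1, so a unique solution mod 21881635 exists.
Back-substitute for the Bézout coefficients:
1 = 9 − 4·2
1 = −4·155 + 69·9
1 = 69·319 − 142·155
1 = −142·1112 + 495·319
1 = 495·3655 − 1627·1112
1 = −1627·15732 + 7003·3655
1 = 7003·160975 − 71657·15732
1 = −71657·659632 + 293631·160975
1 = 293631·1480239 − 658919·659632
1 = −658919·5100349 + 2270388·1480239
1 = 2270388·21881635 − 9740471·5100349
So 5100349·(-9740471) ≡ 1 (mod 21881635), giving 5100349⁻¹ ≡ 12141164.
x ≡ 5100349⁻¹·6761983 ≡ 12141164·6761983 ≡ 3644297 (mod 21881635).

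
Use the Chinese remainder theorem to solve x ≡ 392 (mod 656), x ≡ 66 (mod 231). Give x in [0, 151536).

Write x = 392 + 656·k. Then 656·k ≡ 66 − 392 ≡ 136 (mod 231).
Need 656⁻¹ mod 231. Extended Euclid on (231, 194):
231 = 1×194 + 37
194 = 5×37 + 9
37 = 4×9 + 1
9 = 9×1 + 0
Back-substitute:
1 = 37 − 4·9
1 = −4·194 + 21·37
1 = 21·231 − 25·194
656⁻¹ ≡ 206 (mod 231), so k ≡ 206·136 ≡ 65 (mod 231).
x = 392 + 656·65 = 43032.

43032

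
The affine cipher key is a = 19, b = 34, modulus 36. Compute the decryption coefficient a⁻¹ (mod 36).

Apply the Euclidean algorithm to 36 and 19:
36 = 1*19 + 17
19 = 1*17 + 2
17 = 8*2 + 1
2 = 2*1 + 0
Since gcd(19, 36) = 1, back-substitute to write 1 as a combination:
1 = 17 − 8·2
1 = −8·19 + 9·17
1 = 9·36 − 17·19
Thus 19·(-17) ≡ 1 (mod 36); reducing, -17 mod 36 = 19.

19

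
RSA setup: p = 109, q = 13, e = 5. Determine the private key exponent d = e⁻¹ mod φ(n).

1037

φ(n) = (p−1)(q−1) = 108·12 = 1296.
Need d with 5·d ≡ 1 (mod 1296). Apply the extended Euclidean algorithm:
1296 = 259×5 + 1
5 = 5×1 + 0
Back-substitute:
1 = 1296 − 259·5
So 5·(-259) ≡ 1 (mod 1296), hence d ≡ -259 ≡ 1037 (mod 1296).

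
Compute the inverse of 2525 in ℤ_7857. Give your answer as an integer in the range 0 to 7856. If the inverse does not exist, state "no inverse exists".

1811

Extended Euclidean algorithm:
7857 = 3·2525 + 282
2525 = 8·282 + 269
282 = 1·269 + 13
269 = 20·13 + 9
13 = 1·9 + 4
9 = 2·4 + 1
4 = 4·1 + 0
The gcd is 1. Working backward:
1 = 9 − 2·4
1 = −2·13 + 3·9
1 = 3·269 − 62·13
1 = −62·282 + 65·269
1 = 65·2525 − 582·282
1 = −582·7857 + 1811·2525
So 2525·1811 ≡ 1 (mod 7857).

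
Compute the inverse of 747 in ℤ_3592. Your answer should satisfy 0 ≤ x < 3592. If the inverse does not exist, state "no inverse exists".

1683

Apply the Euclidean algorithm to 3592 and 747:
3592 = 4×747 + 604
747 = 1×604 + 143
604 = 4×143 + 32
143 = 4×32 + 15
32 = 2×15 + 2
15 = 7×2 + 1
2 = 2×1 + 0
gcd = 1, so the inverse exists. Back-substitute:
1 = 15 − 7·2
1 = −7·32 + 15·15
1 = 15·143 − 67·32
1 = −67·604 + 283·143
1 = 283·747 − 350·604
1 = −350·3592 + 1683·747
So 747·1683 ≡ 1 (mod 3592).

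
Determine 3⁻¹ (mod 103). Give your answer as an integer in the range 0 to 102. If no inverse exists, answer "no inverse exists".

Run Euclid on (103, 3):
103 = 34*3 + 1
3 = 3*1 + 0
The gcd is 1. Working backward:
1 = 103 − 34·3
Hence 3⁻¹ ≡ -34 ≡ 69 (mod 103).

69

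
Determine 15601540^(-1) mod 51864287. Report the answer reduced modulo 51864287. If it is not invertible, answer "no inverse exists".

8019013

Extended Euclidean algorithm:
51864287 = 3×15601540 + 5059667
15601540 = 3×5059667 + 422539
5059667 = 11×422539 + 411738
422539 = 1×411738 + 10801
411738 = 38×10801 + 1300
10801 = 8×1300 + 401
1300 = 3×401 + 97
401 = 4×97 + 13
97 = 7×13 + 6
13 = 2×6 + 1
6 = 6×1 + 0
The gcd is 1. Working backward:
1 = 13 − 2·6
1 = −2·97 + 15·13
1 = 15·401 − 62·97
1 = −62·1300 + 201·401
1 = 201·10801 − 1670·1300
1 = −1670·411738 + 63661·10801
1 = 63661·422539 − 65331·411738
1 = −65331·5059667 + 782302·422539
1 = 782302·15601540 − 2412237·5059667
1 = −2412237·51864287 + 8019013·15601540
So 15601540·8019013 ≡ 1 (mod 51864287).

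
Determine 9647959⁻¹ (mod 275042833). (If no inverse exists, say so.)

134612715

Run Euclid on (275042833, 9647959):
275042833 = 28*9647959 + 4899981
9647959 = 1*4899981 + 4747978
4899981 = 1*4747978 + 152003
4747978 = 31*152003 + 35885
152003 = 4*35885 + 8463
35885 = 4*8463 + 2033
8463 = 4*2033 + 331
2033 = 6*331 + 47
331 = 7*47 + 2
47 = 23*2 + 1
2 = 2*1 + 0
Since gcd(9647959, 275042833) = 1, back-substitute to write 1 as a combination:
1 = 47 − 23·2
1 = −23·331 + 162·47
1 = 162·2033 − 995·331
1 = −995·8463 + 4142·2033
1 = 4142·35885 − 17563·8463
1 = −17563·152003 + 74394·35885
1 = 74394·4747978 − 2323777·152003
1 = −2323777·4899981 + 2398171·4747978
1 = 2398171·9647959 − 4721948·4899981
1 = −4721948·275042833 + 134612715·9647959
So 9647959·134612715 ≡ 1 (mod 275042833).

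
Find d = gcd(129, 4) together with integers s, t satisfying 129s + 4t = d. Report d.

1

Euclidean algorithm:
129 = 32·4 + 1
4 = 4·1 + 0
gcd(129, 4) = 1.
Express as a combination:
1 = 129 − 32·4
So 1 = (1)·129 + (-32)·4.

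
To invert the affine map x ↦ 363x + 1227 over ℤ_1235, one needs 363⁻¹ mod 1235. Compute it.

922

gcd(1235, 363) by repeated division:
1235 = 3·363 + 146
363 = 2·146 + 71
146 = 2·71 + 4
71 = 17·4 + 3
4 = 1·3 + 1
3 = 3·1 + 0
gcd = 1, so the inverse exists. Back-substitute:
1 = 4 − 3
1 = −71 + 18·4
1 = 18·146 − 37·71
1 = −37·363 + 92·146
1 = 92·1235 − 313·363
So 363·(-313) ≡ 1 (mod 1235), and -313 ≡ 922 (mod 1235).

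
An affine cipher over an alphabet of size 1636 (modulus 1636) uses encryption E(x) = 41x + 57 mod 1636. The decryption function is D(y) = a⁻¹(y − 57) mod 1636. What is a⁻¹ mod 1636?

1237

Run Euclid on (1636, 41):
1636 = 39*41 + 37
41 = 1*37 + 4
37 = 9*4 + 1
4 = 4*1 + 0
Since gcd(41, 1636) = 1, back-substitute to write 1 as a combination:
1 = 37 − 9·4
1 = −9·41 + 10·37
1 = 10·1636 − 399·41
So 41·(-399) ≡ 1 (mod 1636), and -399 ≡ 1237 (mod 1636).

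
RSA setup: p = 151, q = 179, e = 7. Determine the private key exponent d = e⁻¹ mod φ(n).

11443

φ(n) = (p−1)(q−1) = 150·178 = 26700.
Need d with 7·d ≡ 1 (mod 26700). Apply the extended Euclidean algorithm:
26700 = 3814×7 + 2
7 = 3×2 + 1
2 = 2×1 + 0
Back-substitute:
1 = 7 − 3·2
1 = −3·26700 + 11443·7
So 7·11443 ≡ 1 (mod 26700), hence d = 11443.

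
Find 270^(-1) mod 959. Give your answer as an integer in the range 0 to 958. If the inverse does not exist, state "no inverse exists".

856

gcd(959, 270) by repeated division:
959 = 3×270 + 149
270 = 1×149 + 121
149 = 1×121 + 28
121 = 4×28 + 9
28 = 3×9 + 1
9 = 9×1 + 0
gcd = 1, so the inverse exists. Back-substitute:
1 = 28 − 3·9
1 = −3·121 + 13·28
1 = 13·149 − 16·121
1 = −16·270 + 29·149
1 = 29·959 − 103·270
So 270·(-103) ≡ 1 (mod 959), and -103 ≡ 856 (mod 959).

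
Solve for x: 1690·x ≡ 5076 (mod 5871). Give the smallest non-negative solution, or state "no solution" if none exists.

3873

First find gcd(1690, 5871):
5871 = 3·1690 + 801
1690 = 2·801 + 88
801 = 9·88 + 9
88 = 9·9 + 7
9 = 1·7 + 2
7 = 3·2 + 1
2 = 2·1 + 0
gcd = 1, so a unique solution mod 5871 exists.
Back-substitute for the Bézout coefficients:
1 = 7 − 3·2
1 = −3·9 + 4·7
1 = 4·88 − 39·9
1 = −39·801 + 355·88
1 = 355·1690 − 749·801
1 = −749·5871 + 2602·1690
So 1690·(2602) ≡ 1 (mod 5871), giving 1690⁻¹ ≡ 2602.
x ≡ 1690⁻¹·5076 ≡ 2602·5076 ≡ 3873 (mod 5871).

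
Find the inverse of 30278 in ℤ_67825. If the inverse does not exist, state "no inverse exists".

27367

gcd(67825, 30278) by repeated division:
67825 = 2*30278 + 7269
30278 = 4*7269 + 1202
7269 = 6*1202 + 57
1202 = 21*57 + 5
57 = 11*5 + 2
5 = 2*2 + 1
2 = 2*1 + 0
gcd = 1, so the inverse exists. Back-substitute:
1 = 5 − 2·2
1 = −2·57 + 23·5
1 = 23·1202 − 485·57
1 = −485·7269 + 2933·1202
1 = 2933·30278 − 12217·7269
1 = −12217·67825 + 27367·30278
So 30278·27367 ≡ 1 (mod 67825).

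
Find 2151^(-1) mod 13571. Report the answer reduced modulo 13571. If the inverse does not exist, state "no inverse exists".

1653

Apply the Euclidean algorithm to 13571 and 2151:
13571 = 6×2151 + 665
2151 = 3×665 + 156
665 = 4×156 + 41
156 = 3×41 + 33
41 = 1×33 + 8
33 = 4×8 + 1
8 = 8×1 + 0
Since gcd(2151, 13571) = 1, back-substitute to write 1 as a combination:
1 = 33 − 4·8
1 = −4·41 + 5·33
1 = 5·156 − 19·41
1 = −19·665 + 81·156
1 = 81·2151 − 262·665
1 = −262·13571 + 1653·2151
So 2151·1653 ≡ 1 (mod 13571).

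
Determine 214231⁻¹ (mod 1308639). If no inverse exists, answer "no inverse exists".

Run Euclid on (1308639, 214231):
1308639 = 6·214231 + 23253
214231 = 9·23253 + 4954
23253 = 4·4954 + 3437
4954 = 1·3437 + 1517
3437 = 2·1517 + 403
1517 = 3·403 + 308
403 = 1·308 + 95
308 = 3·95 + 23
95 = 4·23 + 3
23 = 7·3 + 2
3 = 1·2 + 1
2 = 2·1 + 0
The gcd is 1. Working backward:
1 = 3 − 2
1 = −23 + 8·3
1 = 8·95 − 33·23
1 = −33·308 + 107·95
1 = 107·403 − 140·308
1 = −140·1517 + 527·403
1 = 527·3437 − 1194·1517
1 = −1194·4954 + 1721·3437
1 = 1721·23253 − 8078·4954
1 = −8078·214231 + 74423·23253
1 = 74423·1308639 − 454616·214231
Hence 214231⁻¹ ≡ -454616 ≡ 854023 (mod 1308639).

854023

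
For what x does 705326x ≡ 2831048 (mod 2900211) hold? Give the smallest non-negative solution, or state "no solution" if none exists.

First find gcd(705326, 2900211):
2900211 = 4·705326 + 78907
705326 = 8·78907 + 74070
78907 = 1·74070 + 4837
74070 = 15·4837 + 1515
4837 = 3·1515 + 292
1515 = 5·292 + 55
292 = 5·55 + 17
55 = 3·17 + 4
17 = 4·4 + 1
4 = 4·1 + 0
gcd = 1, so a unique solution mod 2900211 exists.
Back-substitute for the Bézout coefficients:
1 = 17 − 4·4
1 = −4·55 + 13·17
1 = 13·292 − 69·55
1 = −69·1515 + 358·292
1 = 358·4837 − 1143·1515
1 = −1143·74070 + 17503·4837
1 = 17503·78907 − 18646·74070
1 = −18646·705326 + 166671·78907
1 = 166671·2900211 − 685330·705326
So 705326·(-685330) ≡ 1 (mod 2900211), giving 705326⁻¹ ≡ 2214881.
x ≡ 705326⁻¹·2831048 ≡ 2214881·2831048 ≡ 1330417 (mod 2900211).

1330417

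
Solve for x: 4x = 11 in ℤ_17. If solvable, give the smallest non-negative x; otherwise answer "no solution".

First find gcd(4, 17):
17 = 4·4 + 1
4 = 4·1 + 0
gcd = 1, so a unique solution mod 17 exists.
Back-substitute for the Bézout coefficients:
1 = 17 − 4·4
So 4·(-4) ≡ 1 (mod 17), giving 4⁻¹ ≡ 13.
x ≡ 4⁻¹·11 ≡ 13·11 ≡ 7 (mod 17).

7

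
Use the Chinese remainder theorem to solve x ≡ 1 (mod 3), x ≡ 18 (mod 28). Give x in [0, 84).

Write x = 1 + 3·k. Then 3·k ≡ 18 − 1 ≡ 17 (mod 28).
Need 3⁻¹ mod 28. Extended Euclid on (28, 3):
28 = 9*3 + 1
3 = 3*1 + 0
Back-substitute:
1 = 28 − 9·3
3⁻¹ ≡ 19 (mod 28), so k ≡ 19·17 ≡ 15 (mod 28).
x = 1 + 3·15 = 46.

46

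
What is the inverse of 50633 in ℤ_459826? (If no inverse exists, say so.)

15257

Run Euclid on (459826, 50633):
459826 = 9×50633 + 4129
50633 = 12×4129 + 1085
4129 = 3×1085 + 874
1085 = 1×874 + 211
874 = 4×211 + 30
211 = 7×30 + 1
30 = 30×1 + 0
Since gcd(50633, 459826) = 1, back-substitute to write 1 as a combination:
1 = 211 − 7·30
1 = −7·874 + 29·211
1 = 29·1085 − 36·874
1 = −36·4129 + 137·1085
1 = 137·50633 − 1680·4129
1 = −1680·459826 + 15257·50633
So 50633·15257 ≡ 1 (mod 459826).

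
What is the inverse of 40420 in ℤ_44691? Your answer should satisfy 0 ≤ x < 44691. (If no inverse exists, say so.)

Extended Euclidean algorithm:
44691 = 1*40420 + 4271
40420 = 9*4271 + 1981
4271 = 2*1981 + 309
1981 = 6*309 + 127
309 = 2*127 + 55
127 = 2*55 + 17
55 = 3*17 + 4
17 = 4*4 + 1
4 = 4*1 + 0
The gcd is 1. Working backward:
1 = 17 − 4·4
1 = −4·55 + 13·17
1 = 13·127 − 30·55
1 = −30·309 + 73·127
1 = 73·1981 − 468·309
1 = −468·4271 + 1009·1981
1 = 1009·40420 − 9549·4271
1 = −9549·44691 + 10558·40420
So 40420·10558 ≡ 1 (mod 44691).

10558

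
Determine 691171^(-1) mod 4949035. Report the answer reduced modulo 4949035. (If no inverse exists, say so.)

no inverse exists

Euclidean algorithm on 4949035, 691171:
4949035 = 7·691171 + 110838
691171 = 6·110838 + 26143
110838 = 4·26143 + 6266
26143 = 4·6266 + 1079
6266 = 5·1079 + 871
1079 = 1·871 + 208
871 = 4·208 + 39
208 = 5·39 + 13
39 = 3·13 + 0
gcd(691171, 4949035) = 13 ≠ 1, so 691171 has no multiplicative inverse modulo 4949035.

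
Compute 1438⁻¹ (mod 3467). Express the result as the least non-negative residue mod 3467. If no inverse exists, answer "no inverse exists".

1097

gcd(3467, 1438) by repeated division:
3467 = 2·1438 + 591
1438 = 2·591 + 256
591 = 2·256 + 79
256 = 3·79 + 19
79 = 4·19 + 3
19 = 6·3 + 1
3 = 3·1 + 0
The gcd is 1. Working backward:
1 = 19 − 6·3
1 = −6·79 + 25·19
1 = 25·256 − 81·79
1 = −81·591 + 187·256
1 = 187·1438 − 455·591
1 = −455·3467 + 1097·1438
So 1438·1097 ≡ 1 (mod 3467).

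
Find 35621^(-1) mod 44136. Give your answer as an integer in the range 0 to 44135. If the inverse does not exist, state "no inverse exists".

8765

gcd(44136, 35621) by repeated division:
44136 = 1·35621 + 8515
35621 = 4·8515 + 1561
8515 = 5·1561 + 710
1561 = 2·710 + 141
710 = 5·141 + 5
141 = 28·5 + 1
5 = 5·1 + 0
Since gcd(35621, 44136) = 1, back-substitute to write 1 as a combination:
1 = 141 − 28·5
1 = −28·710 + 141·141
1 = 141·1561 − 310·710
1 = −310·8515 + 1691·1561
1 = 1691·35621 − 7074·8515
1 = −7074·44136 + 8765·35621
So 35621·8765 ≡ 1 (mod 44136).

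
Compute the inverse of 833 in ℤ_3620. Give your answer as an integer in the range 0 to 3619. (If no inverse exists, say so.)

817

gcd(3620, 833) by repeated division:
3620 = 4·833 + 288
833 = 2·288 + 257
288 = 1·257 + 31
257 = 8·31 + 9
31 = 3·9 + 4
9 = 2·4 + 1
4 = 4·1 + 0
gcd = 1, so the inverse exists. Back-substitute:
1 = 9 − 2·4
1 = −2·31 + 7·9
1 = 7·257 − 58·31
1 = −58·288 + 65·257
1 = 65·833 − 188·288
1 = −188·3620 + 817·833
So 833·817 ≡ 1 (mod 3620).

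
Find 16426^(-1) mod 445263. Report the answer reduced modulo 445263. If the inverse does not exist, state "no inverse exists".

192922

Apply the Euclidean algorithm to 445263 and 16426:
445263 = 27×16426 + 1761
16426 = 9×1761 + 577
1761 = 3×577 + 30
577 = 19×30 + 7
30 = 4×7 + 2
7 = 3×2 + 1
2 = 2×1 + 0
gcd = 1, so the inverse exists. Back-substitute:
1 = 7 − 3·2
1 = −3·30 + 13·7
1 = 13·577 − 250·30
1 = −250·1761 + 763·577
1 = 763·16426 − 7117·1761
1 = −7117·445263 + 192922·16426
So 16426·192922 ≡ 1 (mod 445263).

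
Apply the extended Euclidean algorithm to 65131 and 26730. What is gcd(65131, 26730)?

11

Euclidean algorithm:
65131 = 2*26730 + 11671
26730 = 2*11671 + 3388
11671 = 3*3388 + 1507
3388 = 2*1507 + 374
1507 = 4*374 + 11
374 = 34*11 + 0
gcd(65131, 26730) = 11.
Working backward:
11 = 1507 − 4·374
11 = −4·3388 + 9·1507
11 = 9·11671 − 31·3388
11 = −31·26730 + 71·11671
11 = 71·65131 − 173·26730
So 11 = (71)·65131 + (-173)·26730.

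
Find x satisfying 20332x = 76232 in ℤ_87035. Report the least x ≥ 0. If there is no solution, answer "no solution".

4781

First find gcd(20332, 87035):
87035 = 4·20332 + 5707
20332 = 3·5707 + 3211
5707 = 1·3211 + 2496
3211 = 1·2496 + 715
2496 = 3·715 + 351
715 = 2·351 + 13
351 = 27·13 + 0
gcd = 13 and 13 | 76232, so solutions exist. Divide through by 13: 1564x ≡ 5864 (mod 6695).
Now find 1564⁻¹ mod 6695:
6695 = 4·1564 + 439
1564 = 3·439 + 247
439 = 1·247 + 192
247 = 1·192 + 55
192 = 3·55 + 27
55 = 2·27 + 1
27 = 27·1 + 0
Back-substitute:
1 = 55 − 2·27
1 = −2·192 + 7·55
1 = 7·247 − 9·192
1 = −9·439 + 16·247
1 = 16·1564 − 57·439
1 = −57·6695 + 244·1564
So 1564⁻¹ ≡ 244 (mod 6695).
Then x ≡ 244·5864 ≡ 4781 (mod 6695); the smallest non-negative solution is x = 4781.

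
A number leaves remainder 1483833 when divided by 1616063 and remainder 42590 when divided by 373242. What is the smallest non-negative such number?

501751875884

Write x = 1483833 + 1616063·k. Then 1616063·k ≡ 42590 − 1483833 ≡ 51725 (mod 373242).
Need 1616063⁻¹ mod 373242. Extended Euclid on (373242, 123095):
373242 = 3×123095 + 3957
123095 = 31×3957 + 428
3957 = 9×428 + 105
428 = 4×105 + 8
105 = 13×8 + 1
8 = 8×1 + 0
Back-substitute:
1 = 105 − 13·8
1 = −13·428 + 53·105
1 = 53·3957 − 490·428
1 = −490·123095 + 15243·3957
1 = 15243·373242 − 46219·123095
1616063⁻¹ ≡ 327023 (mod 373242), so k ≡ 327023·51725 ≡ 310477 (mod 373242).
x = 1483833 + 1616063·310477 = 501751875884.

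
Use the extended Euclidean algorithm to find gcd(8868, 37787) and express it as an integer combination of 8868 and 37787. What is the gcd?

1

Repeated division:
37787 = 4×8868 + 2315
8868 = 3×2315 + 1923
2315 = 1×1923 + 392
1923 = 4×392 + 355
392 = 1×355 + 37
355 = 9×37 + 22
37 = 1×22 + 15
22 = 1×15 + 7
15 = 2×7 + 1
7 = 7×1 + 0
gcd(8868, 37787) = 1.
Working backward:
1 = 15 − 2·7
1 = −2·22 + 3·15
1 = 3·37 − 5·22
1 = −5·355 + 48·37
1 = 48·392 − 53·355
1 = −53·1923 + 260·392
1 = 260·2315 − 313·1923
1 = −313·8868 + 1199·2315
1 = 1199·37787 − 5109·8868
So 1 = (1199)·37787 + (-5109)·8868.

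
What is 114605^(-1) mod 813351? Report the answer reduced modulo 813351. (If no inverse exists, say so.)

567575

Extended Euclidean algorithm:
813351 = 7×114605 + 11116
114605 = 10×11116 + 3445
11116 = 3×3445 + 781
3445 = 4×781 + 321
781 = 2×321 + 139
321 = 2×139 + 43
139 = 3×43 + 10
43 = 4×10 + 3
10 = 3×3 + 1
3 = 3×1 + 0
gcd = 1, so the inverse exists. Back-substitute:
1 = 10 − 3·3
1 = −3·43 + 13·10
1 = 13·139 − 42·43
1 = −42·321 + 97·139
1 = 97·781 − 236·321
1 = −236·3445 + 1041·781
1 = 1041·11116 − 3359·3445
1 = −3359·114605 + 34631·11116
1 = 34631·813351 − 245776·114605
So 114605·(-245776) ≡ 1 (mod 813351), and -245776 ≡ 567575 (mod 813351).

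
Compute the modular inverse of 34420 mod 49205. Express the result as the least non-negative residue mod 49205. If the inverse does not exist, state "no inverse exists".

Compute gcd(34420, 49205):
49205 = 1·34420 + 14785
34420 = 2·14785 + 4850
14785 = 3·4850 + 235
4850 = 20·235 + 150
235 = 1·150 + 85
150 = 1·85 + 65
85 = 1·65 + 20
65 = 3·20 + 5
20 = 4·5 + 0
Since gcd = 5 > 1, 34420 is not a unit mod 49205.

no inverse exists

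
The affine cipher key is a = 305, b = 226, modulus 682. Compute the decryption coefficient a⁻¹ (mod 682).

161

Extended Euclidean algorithm:
682 = 2*305 + 72
305 = 4*72 + 17
72 = 4*17 + 4
17 = 4*4 + 1
4 = 4*1 + 0
The gcd is 1. Working backward:
1 = 17 − 4·4
1 = −4·72 + 17·17
1 = 17·305 − 72·72
1 = −72·682 + 161·305
So 305·161 ≡ 1 (mod 682).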